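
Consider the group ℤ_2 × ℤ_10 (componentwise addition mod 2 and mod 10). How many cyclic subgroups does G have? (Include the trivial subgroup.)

A cyclic subgroup of order d is generated by each of its φ(d) elements of order d, so the cyclic subgroups of order d number (#elements of order d)/φ(d).
Cyclic subgroups by order — order 1: 1; order 2: 3; order 5: 1; order 10: 3.
Total: 8.

8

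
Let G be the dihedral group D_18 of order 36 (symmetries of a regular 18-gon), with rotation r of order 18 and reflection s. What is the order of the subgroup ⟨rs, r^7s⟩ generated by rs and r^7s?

6

|⟨rs⟩| = 2 and |⟨r^7s⟩| = 2, so |H| is a multiple of lcm(2, 2) = 2 and divides |G| = 36.
Closing under the operation: H = {e, r^6, r^12, rs, r^7s, r^13s}, so |H| = 6.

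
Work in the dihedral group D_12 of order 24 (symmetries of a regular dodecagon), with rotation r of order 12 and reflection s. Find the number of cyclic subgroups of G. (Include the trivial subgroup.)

A cyclic subgroup of order d is generated by each of its φ(d) elements of order d, so the cyclic subgroups of order d number (#elements of order d)/φ(d).
Cyclic subgroups by order — order 1: 1; order 2: 13; order 3: 1; order 4: 1; order 6: 1; order 12: 1.
Total: 18.

18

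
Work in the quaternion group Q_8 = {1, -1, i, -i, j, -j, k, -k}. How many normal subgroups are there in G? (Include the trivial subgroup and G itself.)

G has 6 subgroups. Checking conjugation-invariance by order — order 1: 1/1 normal; order 2: 1/1 normal; order 4: 3/3 normal; order 8: 1/1 normal.
Total normal subgroups: 6.

6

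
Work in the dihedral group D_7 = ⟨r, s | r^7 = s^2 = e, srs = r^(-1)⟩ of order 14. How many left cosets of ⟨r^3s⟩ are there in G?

7

|⟨r^3s⟩| = 2 and |G| = 14.
By Lagrange, [G : H] = |G|/|H| = 14/2 = 7.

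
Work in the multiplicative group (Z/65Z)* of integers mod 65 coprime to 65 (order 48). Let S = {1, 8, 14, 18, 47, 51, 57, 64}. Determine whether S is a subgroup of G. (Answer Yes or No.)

|S| = 8 divides |G| = 48, consistent with Lagrange.
S contains the identity, every element's inverse is in S, and S is closed under ·: it is a subgroup.

Yes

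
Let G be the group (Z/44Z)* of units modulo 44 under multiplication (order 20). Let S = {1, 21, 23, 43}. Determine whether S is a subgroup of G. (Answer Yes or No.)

Yes

|S| = 4 divides |G| = 20, consistent with Lagrange.
S contains the identity, every element's inverse is in S, and S is closed under ·: it is a subgroup.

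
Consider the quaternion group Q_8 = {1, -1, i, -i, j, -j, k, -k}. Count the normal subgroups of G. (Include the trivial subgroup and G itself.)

6

G has 6 subgroups. Checking conjugation-invariance by order — order 1: 1/1 normal; order 2: 1/1 normal; order 4: 3/3 normal; order 8: 1/1 normal.
Total normal subgroups: 6.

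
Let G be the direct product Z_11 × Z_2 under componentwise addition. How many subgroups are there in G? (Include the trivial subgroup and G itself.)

4

|G| = 22, so by Lagrange every subgroup order divides 22. Divisors: 1, 2, 11, 22.
Subgroups by order — order 1: 1; order 2: 1; order 11: 1; order 22: 1.
Total: 1 + 1 + 1 + 1 = 4.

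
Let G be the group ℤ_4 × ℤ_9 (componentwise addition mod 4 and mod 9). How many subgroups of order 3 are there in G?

1

|G| = 36 and 3 | 36, so subgroups of order 3 are possible by Lagrange.
The subgroups of order 3 are: {(0,0), (0,3), (0,6)}.
So G has 1 subgroup of order 3.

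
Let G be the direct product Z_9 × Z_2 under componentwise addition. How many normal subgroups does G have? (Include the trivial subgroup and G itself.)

G is abelian, so every subgroup is normal.
G has 6 subgroups in total, hence 6 normal subgroups.

6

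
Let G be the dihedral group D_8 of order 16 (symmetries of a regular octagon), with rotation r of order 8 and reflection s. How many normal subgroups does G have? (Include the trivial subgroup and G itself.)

7

G has 19 subgroups. Checking conjugation-invariance by order — order 1: 1/1 normal; order 2: 1/9 normal; order 4: 1/5 normal; order 8: 3/3 normal; order 16: 1/1 normal.
Total normal subgroups: 7.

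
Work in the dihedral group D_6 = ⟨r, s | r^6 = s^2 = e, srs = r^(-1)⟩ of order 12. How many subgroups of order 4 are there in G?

3

|G| = 12 and 4 | 12, so subgroups of order 4 are possible by Lagrange.
The subgroups of order 4 are: {e, r^3, r^2s, r^5s}; {e, r^3, s, r^3s}; {e, r^3, rs, r^4s}.
So G has 3 subgroups of order 4.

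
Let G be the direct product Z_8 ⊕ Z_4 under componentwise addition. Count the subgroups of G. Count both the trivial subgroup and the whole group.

22

|G| = 32, so by Lagrange every subgroup order divides 32. Divisors: 1, 2, 4, 8, 16, 32.
Subgroups by order — order 1: 1; order 2: 3; order 4: 7; order 8: 7; order 16: 3; order 32: 1.
Total: 1 + 3 + 7 + 7 + 3 + 1 = 22.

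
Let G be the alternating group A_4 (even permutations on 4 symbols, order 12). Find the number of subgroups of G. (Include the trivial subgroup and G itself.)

|G| = 12, so by Lagrange every subgroup order divides 12. Divisors: 1, 2, 3, 4, 6, 12.
Subgroups by order — order 1: 1; order 2: 3; order 3: 4; order 4: 1; order 6: 0; order 12: 1.
Total: 1 + 3 + 4 + 1 + 0 + 1 = 10.

10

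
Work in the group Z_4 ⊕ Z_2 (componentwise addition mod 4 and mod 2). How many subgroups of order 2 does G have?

|G| = 8 and 2 | 8, so subgroups of order 2 are possible by Lagrange.
The subgroups of order 2 are: {(0,0), (0,1)}; {(0,0), (2,0)}; {(0,0), (2,1)}.
So G has 3 subgroups of order 2.

3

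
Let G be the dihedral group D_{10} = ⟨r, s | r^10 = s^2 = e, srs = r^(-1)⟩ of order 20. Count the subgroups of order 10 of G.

|G| = 20 and 10 | 20, so subgroups of order 10 are possible by Lagrange.
The subgroups of order 10 are: {e, r, r^2, r^3, r^4, r^5, r^6, r^7, r^8, r^9}; {e, r^2, r^4, r^6, r^8, s, r^2s, r^4s, r^6s, r^8s}; {e, r^2, r^4, r^6, r^8, rs, r^3s, r^5s, r^7s, r^9s}.
So G has 3 subgroups of order 10.

3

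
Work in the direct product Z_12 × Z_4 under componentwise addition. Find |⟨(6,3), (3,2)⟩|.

|⟨(6,3)⟩| = 4 and |⟨(3,2)⟩| = 4, so |H| is a multiple of lcm(4, 4) = 4 and divides |G| = 48.
Closing under the operation: H = {(0,0), (0,1), (0,2), (0,3), (3,0), (3,1), (3,2), (3,3), (6,0), (6,1), (6,2), (6,3), (9,0), (9,1), (9,2), (9,3)}, so |H| = 16.

16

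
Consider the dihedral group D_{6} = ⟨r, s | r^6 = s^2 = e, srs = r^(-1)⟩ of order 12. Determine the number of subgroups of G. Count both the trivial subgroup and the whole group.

16

|G| = 12, so by Lagrange every subgroup order divides 12. Divisors: 1, 2, 3, 4, 6, 12.
Subgroups by order — order 1: 1; order 2: 7; order 3: 1; order 4: 3; order 6: 3; order 12: 1.
Total: 1 + 7 + 1 + 3 + 3 + 1 = 16.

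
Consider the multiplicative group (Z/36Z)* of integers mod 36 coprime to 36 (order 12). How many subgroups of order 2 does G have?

3

|G| = 12 and 2 | 12, so subgroups of order 2 are possible by Lagrange.
The subgroups of order 2 are: {1, 17}; {1, 19}; {1, 35}.
So G has 3 subgroups of order 2.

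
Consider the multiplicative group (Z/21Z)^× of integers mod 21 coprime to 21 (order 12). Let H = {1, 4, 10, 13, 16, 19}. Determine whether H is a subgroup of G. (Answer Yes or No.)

Yes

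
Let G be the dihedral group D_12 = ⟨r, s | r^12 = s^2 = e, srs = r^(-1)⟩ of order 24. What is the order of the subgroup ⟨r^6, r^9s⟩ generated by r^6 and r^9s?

4

|⟨r^6⟩| = 2 and |⟨r^9s⟩| = 2, so |H| is a multiple of lcm(2, 2) = 2 and divides |G| = 24.
Closing under the operation: H = {e, r^6, r^3s, r^9s}, so |H| = 4.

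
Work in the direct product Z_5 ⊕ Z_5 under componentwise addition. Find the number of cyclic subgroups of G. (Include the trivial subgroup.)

7

Each element a generates a cyclic subgroup ⟨a⟩; distinct elements may generate the same one (a cyclic group of order d has φ(d) generators).
Cyclic subgroups by order — order 1: 1; order 5: 6.
Total: 7.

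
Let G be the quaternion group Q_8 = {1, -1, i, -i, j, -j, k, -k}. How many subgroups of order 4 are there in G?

3

|G| = 8 and 4 | 8, so subgroups of order 4 are possible by Lagrange.
The subgroups of order 4 are: {1, -1, i, -i}; {1, -1, j, -j}; {1, -1, k, -k}.
So G has 3 subgroups of order 4.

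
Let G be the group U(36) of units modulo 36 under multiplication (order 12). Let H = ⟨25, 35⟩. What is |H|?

|⟨25⟩| = 3 and |⟨35⟩| = 2, so |H| is a multiple of lcm(3, 2) = 6 and divides |G| = 12.
Closing under the operation: H = {1, 11, 13, 23, 25, 35}, so |H| = 6.

6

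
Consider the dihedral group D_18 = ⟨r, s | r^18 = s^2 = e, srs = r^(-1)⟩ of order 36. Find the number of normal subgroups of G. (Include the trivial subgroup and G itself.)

9

G has 45 subgroups. Checking conjugation-invariance by order — order 1: 1/1 normal; order 2: 1/19 normal; order 3: 1/1 normal; order 4: 0/9 normal; order 6: 1/7 normal; order 9: 1/1 normal; order 12: 0/3 normal; order 18: 3/3 normal; order 36: 1/1 normal.
Total normal subgroups: 9.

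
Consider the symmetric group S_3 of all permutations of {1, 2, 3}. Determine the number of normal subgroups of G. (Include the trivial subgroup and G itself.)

G has 6 subgroups. Checking conjugation-invariance by order — order 1: 1/1 normal; order 2: 0/3 normal; order 3: 1/1 normal; order 6: 1/1 normal.
Total normal subgroups: 3.

3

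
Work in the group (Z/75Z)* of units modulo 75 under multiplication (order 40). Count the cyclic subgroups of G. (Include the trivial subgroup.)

12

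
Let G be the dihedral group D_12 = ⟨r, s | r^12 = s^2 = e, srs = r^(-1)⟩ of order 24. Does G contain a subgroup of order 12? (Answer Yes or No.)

12 | 24. A subgroup of order 12 is {e, r, r^2, r^3, r^4, r^5, r^6, r^7, r^8, r^9, r^10, r^11}.

Yes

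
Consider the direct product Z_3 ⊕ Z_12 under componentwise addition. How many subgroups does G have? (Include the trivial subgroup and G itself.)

18

|G| = 36, so by Lagrange every subgroup order divides 36. Divisors: 1, 2, 3, 4, 6, 9, 12, 18, 36.
Subgroups by order — order 1: 1; order 2: 1; order 3: 4; order 4: 1; order 6: 4; order 9: 1; order 12: 4; order 18: 1; order 36: 1.
Total: 1 + 1 + 4 + 1 + 4 + 1 + 4 + 1 + 1 = 18.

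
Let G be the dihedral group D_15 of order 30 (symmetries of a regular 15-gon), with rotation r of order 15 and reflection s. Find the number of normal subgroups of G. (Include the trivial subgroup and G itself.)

G has 28 subgroups. Checking conjugation-invariance by order — order 1: 1/1 normal; order 2: 0/15 normal; order 3: 1/1 normal; order 5: 1/1 normal; order 6: 0/5 normal; order 10: 0/3 normal; order 15: 1/1 normal; order 30: 1/1 normal.
Total normal subgroups: 5.

5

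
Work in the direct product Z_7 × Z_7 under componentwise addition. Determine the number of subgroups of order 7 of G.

8

|G| = 49 and 7 | 49, so subgroups of order 7 are possible by Lagrange.
The subgroups of order 7 are: {(0,0), (0,1), (0,2), (0,3), (0,4), (0,5), (0,6)}; {(0,0), (1,0), (2,0), (3,0), (4,0), (5,0), (6,0)}; {(0,0), (1,1), (2,2), (3,3), (4,4), (5,5), (6,6)}; {(0,0), (1,2), (2,4), (3,6), (4,1), (5,3), (6,5)}; … (8 in all).
So G has 8 subgroups of order 7.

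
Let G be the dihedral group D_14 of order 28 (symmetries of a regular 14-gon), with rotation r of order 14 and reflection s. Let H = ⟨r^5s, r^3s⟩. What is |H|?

14

|⟨r^5s⟩| = 2 and |⟨r^3s⟩| = 2, so |H| is a multiple of lcm(2, 2) = 2 and divides |G| = 28.
Closing under the operation: H = {e, r^2, r^4, r^6, r^8, r^10, r^12, rs, r^3s, r^5s, r^7s, r^9s, r^11s, r^13s}, so |H| = 14.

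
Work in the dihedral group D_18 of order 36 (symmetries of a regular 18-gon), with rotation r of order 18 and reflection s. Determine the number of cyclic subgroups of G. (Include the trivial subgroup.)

24

A cyclic subgroup of order d is generated by each of its φ(d) elements of order d, so the cyclic subgroups of order d number (#elements of order d)/φ(d).
Cyclic subgroups by order — order 1: 1; order 2: 19; order 3: 1; order 6: 1; order 9: 1; order 18: 1.
Total: 24.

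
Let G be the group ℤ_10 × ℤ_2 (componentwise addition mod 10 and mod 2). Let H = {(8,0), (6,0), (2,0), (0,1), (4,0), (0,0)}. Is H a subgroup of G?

|H| = 6 does not divide |G| = 20, so by Lagrange H is not a subgroup.

No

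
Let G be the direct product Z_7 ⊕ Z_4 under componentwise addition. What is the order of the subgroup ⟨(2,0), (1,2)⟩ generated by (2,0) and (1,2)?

14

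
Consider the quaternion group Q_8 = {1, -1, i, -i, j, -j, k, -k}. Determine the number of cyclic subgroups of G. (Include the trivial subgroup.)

Each element a generates a cyclic subgroup ⟨a⟩; distinct elements may generate the same one (a cyclic group of order d has φ(d) generators).
Cyclic subgroups by order — order 1: 1; order 2: 1; order 4: 3.
Total: 5.

5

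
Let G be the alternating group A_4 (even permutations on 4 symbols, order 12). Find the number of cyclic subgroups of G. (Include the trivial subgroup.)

Group the elements of G by the cyclic subgroup they generate; each cyclic subgroup of order d accounts for φ(d) elements.
Cyclic subgroups by order — order 1: 1; order 2: 3; order 3: 4.
Total: 8.

8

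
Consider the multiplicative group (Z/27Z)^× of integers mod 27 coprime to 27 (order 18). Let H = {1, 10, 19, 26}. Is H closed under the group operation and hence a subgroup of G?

No

|H| = 4 does not divide |G| = 18, so by Lagrange H is not a subgroup.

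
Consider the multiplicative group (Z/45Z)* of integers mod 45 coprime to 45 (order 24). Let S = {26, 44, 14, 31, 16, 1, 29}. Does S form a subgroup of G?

No

|S| = 7 does not divide |G| = 24, so by Lagrange S is not a subgroup.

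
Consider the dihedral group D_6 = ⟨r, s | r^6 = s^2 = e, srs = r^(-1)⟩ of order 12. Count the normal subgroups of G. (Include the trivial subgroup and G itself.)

7

G has 16 subgroups. Checking conjugation-invariance by order — order 1: 1/1 normal; order 2: 1/7 normal; order 3: 1/1 normal; order 4: 0/3 normal; order 6: 3/3 normal; order 12: 1/1 normal.
Total normal subgroups: 7.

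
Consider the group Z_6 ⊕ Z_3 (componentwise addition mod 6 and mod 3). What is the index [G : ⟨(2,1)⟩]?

6

|⟨(2,1)⟩| = 3 and |G| = 18.
By Lagrange, [G : H] = |G|/|H| = 18/3 = 6.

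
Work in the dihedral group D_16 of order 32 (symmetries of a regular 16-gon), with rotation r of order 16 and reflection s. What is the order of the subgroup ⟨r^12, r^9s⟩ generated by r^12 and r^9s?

|⟨r^12⟩| = 4 and |⟨r^9s⟩| = 2, so |H| is a multiple of lcm(4, 2) = 4 and divides |G| = 32.
Closing under the operation: H = {e, r^4, r^8, r^12, rs, r^5s, r^9s, r^13s}, so |H| = 8.

8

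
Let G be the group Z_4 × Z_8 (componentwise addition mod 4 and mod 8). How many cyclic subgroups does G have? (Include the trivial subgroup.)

Each element a generates a cyclic subgroup ⟨a⟩; distinct elements may generate the same one (a cyclic group of order d has φ(d) generators).
Cyclic subgroups by order — order 1: 1; order 2: 3; order 4: 6; order 8: 4.
Total: 14.

14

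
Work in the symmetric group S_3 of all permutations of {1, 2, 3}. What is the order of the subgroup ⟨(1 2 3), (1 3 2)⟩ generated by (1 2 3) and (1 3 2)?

|⟨(1 2 3)⟩| = 3 and |⟨(1 3 2)⟩| = 3, so |H| is a multiple of lcm(3, 3) = 3 and divides |G| = 6.
Closing under the operation: H = {e, (1 2 3), (1 3 2)}, so |H| = 3.

3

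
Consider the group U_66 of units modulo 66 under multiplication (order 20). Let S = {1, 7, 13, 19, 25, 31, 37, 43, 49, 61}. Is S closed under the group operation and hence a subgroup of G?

|S| = 10 divides |G| = 20, consistent with Lagrange.
S contains the identity, every element's inverse is in S, and S is closed under ·: it is a subgroup.
In fact S = ⟨7⟩.

Yes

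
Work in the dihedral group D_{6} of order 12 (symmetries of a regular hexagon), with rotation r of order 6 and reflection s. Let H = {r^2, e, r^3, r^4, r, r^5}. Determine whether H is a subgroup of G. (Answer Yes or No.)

Yes

|H| = 6 divides |G| = 12, consistent with Lagrange.
H contains the identity, every element's inverse is in H, and H is closed under ·: it is a subgroup.
In fact H = ⟨r^5⟩.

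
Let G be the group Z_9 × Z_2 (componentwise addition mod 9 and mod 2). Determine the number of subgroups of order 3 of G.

1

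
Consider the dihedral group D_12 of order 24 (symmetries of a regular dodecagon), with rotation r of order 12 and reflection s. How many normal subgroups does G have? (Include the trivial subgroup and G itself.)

G has 34 subgroups. Checking conjugation-invariance by order — order 1: 1/1 normal; order 2: 1/13 normal; order 3: 1/1 normal; order 4: 1/7 normal; order 6: 1/5 normal; order 8: 0/3 normal; order 12: 3/3 normal; order 24: 1/1 normal.
Total normal subgroups: 9.

9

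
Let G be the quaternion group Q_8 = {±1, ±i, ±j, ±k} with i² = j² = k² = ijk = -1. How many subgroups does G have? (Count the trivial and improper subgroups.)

|G| = 8, so by Lagrange every subgroup order divides 8. Divisors: 1, 2, 4, 8.
Subgroups by order — order 1: 1; order 2: 1; order 4: 3; order 8: 1.
Total: 1 + 1 + 3 + 1 = 6.

6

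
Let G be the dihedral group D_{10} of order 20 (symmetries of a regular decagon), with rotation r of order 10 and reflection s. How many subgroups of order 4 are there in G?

5

|G| = 20 and 4 | 20, so subgroups of order 4 are possible by Lagrange.
The subgroups of order 4 are: {e, r^5, r^2s, r^7s}; {e, r^5, r^3s, r^8s}; {e, r^5, r^4s, r^9s}; {e, r^5, s, r^5s}; … (5 in all).
So G has 5 subgroups of order 4.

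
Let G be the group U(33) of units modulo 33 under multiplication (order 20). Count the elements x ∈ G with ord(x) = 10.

12

Enumerating element orders in G gives 12 elements of order 10.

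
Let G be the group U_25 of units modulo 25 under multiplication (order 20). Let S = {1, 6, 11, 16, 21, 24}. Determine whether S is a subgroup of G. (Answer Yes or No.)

No

|S| = 6 does not divide |G| = 20, so by Lagrange S is not a subgroup.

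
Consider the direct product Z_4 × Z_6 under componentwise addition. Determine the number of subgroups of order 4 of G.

3

|G| = 24 and 4 | 24, so subgroups of order 4 are possible by Lagrange.
The subgroups of order 4 are: {(0,0), (0,3), (2,0), (2,3)}; {(0,0), (1,0), (2,0), (3,0)}; {(0,0), (1,3), (2,0), (3,3)}.
So G has 3 subgroups of order 4.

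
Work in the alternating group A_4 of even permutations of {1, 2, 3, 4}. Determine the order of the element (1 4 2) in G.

3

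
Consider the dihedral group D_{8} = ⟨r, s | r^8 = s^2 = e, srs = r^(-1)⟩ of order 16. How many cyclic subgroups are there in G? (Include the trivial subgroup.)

Group the elements of G by the cyclic subgroup they generate; each cyclic subgroup of order d accounts for φ(d) elements.
Cyclic subgroups by order — order 1: 1; order 2: 9; order 4: 1; order 8: 1.
Total: 12.

12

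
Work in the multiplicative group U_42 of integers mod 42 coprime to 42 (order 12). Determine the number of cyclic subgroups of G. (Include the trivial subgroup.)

Each element a generates a cyclic subgroup ⟨a⟩; distinct elements may generate the same one (a cyclic group of order d has φ(d) generators).
Cyclic subgroups by order — order 1: 1; order 2: 3; order 3: 1; order 6: 3.
Total: 8.

8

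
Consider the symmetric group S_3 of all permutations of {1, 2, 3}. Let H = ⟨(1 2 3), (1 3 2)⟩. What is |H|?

3

|⟨(1 2 3)⟩| = 3 and |⟨(1 3 2)⟩| = 3, so |H| is a multiple of lcm(3, 3) = 3 and divides |G| = 6.
Closing under the operation: H = {e, (1 2 3), (1 3 2)}, so |H| = 3.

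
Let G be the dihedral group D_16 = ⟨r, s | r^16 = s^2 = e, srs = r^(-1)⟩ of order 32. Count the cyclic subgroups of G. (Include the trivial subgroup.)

Each element a generates a cyclic subgroup ⟨a⟩; distinct elements may generate the same one (a cyclic group of order d has φ(d) generators).
Cyclic subgroups by order — order 1: 1; order 2: 17; order 4: 1; order 8: 1; order 16: 1.
Total: 21.

21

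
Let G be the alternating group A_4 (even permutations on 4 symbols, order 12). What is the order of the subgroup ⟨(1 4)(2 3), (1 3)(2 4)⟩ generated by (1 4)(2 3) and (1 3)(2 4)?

|⟨(1 4)(2 3)⟩| = 2 and |⟨(1 3)(2 4)⟩| = 2, so |H| is a multiple of lcm(2, 2) = 2 and divides |G| = 12.
Closing under the operation: H = {e, (1 2)(3 4), (1 3)(2 4), (1 4)(2 3)}, so |H| = 4.

4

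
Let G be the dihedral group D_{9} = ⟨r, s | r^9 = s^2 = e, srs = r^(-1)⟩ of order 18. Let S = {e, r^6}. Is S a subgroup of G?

No

r^6 ∈ S but its inverse r^3 ∉ S, so S is not a subgroup.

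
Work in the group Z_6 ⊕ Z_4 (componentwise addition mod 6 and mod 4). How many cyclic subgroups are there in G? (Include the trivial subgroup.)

Each element a generates a cyclic subgroup ⟨a⟩; distinct elements may generate the same one (a cyclic group of order d has φ(d) generators).
Cyclic subgroups by order — order 1: 1; order 2: 3; order 3: 1; order 4: 2; order 6: 3; order 12: 2.
Total: 12.

12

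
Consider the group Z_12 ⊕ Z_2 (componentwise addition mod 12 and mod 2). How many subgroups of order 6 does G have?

3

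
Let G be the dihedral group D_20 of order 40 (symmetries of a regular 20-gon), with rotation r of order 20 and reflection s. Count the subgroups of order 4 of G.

11

|G| = 40 and 4 | 40, so subgroups of order 4 are possible by Lagrange.
The subgroups of order 4 are: {e, r^10, s, r^10s}; {e, r^10, rs, r^11s}; {e, r^10, r^2s, r^12s}; {e, r^10, r^3s, r^13s}; … (11 in all).
So G has 11 subgroups of order 4.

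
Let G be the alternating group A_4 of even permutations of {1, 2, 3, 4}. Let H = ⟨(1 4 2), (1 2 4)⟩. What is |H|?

|⟨(1 4 2)⟩| = 3 and |⟨(1 2 4)⟩| = 3, so |H| is a multiple of lcm(3, 3) = 3 and divides |G| = 12.
Closing under the operation: H = {e, (1 2 4), (1 4 2)}, so |H| = 3.

3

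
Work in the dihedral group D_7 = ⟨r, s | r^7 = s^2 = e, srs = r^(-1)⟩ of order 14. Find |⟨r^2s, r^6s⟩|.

14

|⟨r^2s⟩| = 2 and |⟨r^6s⟩| = 2, so |H| is a multiple of lcm(2, 2) = 2 and divides |G| = 14.
Closing {r^2s, r^6s} under the group operation gives all of G, so |H| = 14.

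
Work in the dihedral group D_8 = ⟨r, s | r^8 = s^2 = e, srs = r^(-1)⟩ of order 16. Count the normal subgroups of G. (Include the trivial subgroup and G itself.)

7

G has 19 subgroups. Checking conjugation-invariance by order — order 1: 1/1 normal; order 2: 1/9 normal; order 4: 1/5 normal; order 8: 3/3 normal; order 16: 1/1 normal.
Total normal subgroups: 7.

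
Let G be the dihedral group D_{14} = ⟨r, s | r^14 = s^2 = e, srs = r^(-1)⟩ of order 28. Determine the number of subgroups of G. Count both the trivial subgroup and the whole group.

|G| = 28, so by Lagrange every subgroup order divides 28. Divisors: 1, 2, 4, 7, 14, 28.
Subgroups by order — order 1: 1; order 2: 15; order 4: 7; order 7: 1; order 14: 3; order 28: 1.
Total: 1 + 15 + 7 + 1 + 3 + 1 = 28.

28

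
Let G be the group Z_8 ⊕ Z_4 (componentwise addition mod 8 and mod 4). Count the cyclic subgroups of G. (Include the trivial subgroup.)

A cyclic subgroup of order d is generated by each of its φ(d) elements of order d, so the cyclic subgroups of order d number (#elements of order d)/φ(d).
Cyclic subgroups by order — order 1: 1; order 2: 3; order 4: 6; order 8: 4.
Total: 14.

14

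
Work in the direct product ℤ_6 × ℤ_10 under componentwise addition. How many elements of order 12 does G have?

0

An element (a,b) has order lcm(ord(a), ord(b)); count pairs with lcm equal to 12.
Enumerating gives 0 such elements.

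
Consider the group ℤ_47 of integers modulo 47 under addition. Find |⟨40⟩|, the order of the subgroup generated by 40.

47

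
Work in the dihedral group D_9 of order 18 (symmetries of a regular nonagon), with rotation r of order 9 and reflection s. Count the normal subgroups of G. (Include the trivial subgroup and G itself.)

4

G has 16 subgroups. Checking conjugation-invariance by order — order 1: 1/1 normal; order 2: 0/9 normal; order 3: 1/1 normal; order 6: 0/3 normal; order 9: 1/1 normal; order 18: 1/1 normal.
Total normal subgroups: 4.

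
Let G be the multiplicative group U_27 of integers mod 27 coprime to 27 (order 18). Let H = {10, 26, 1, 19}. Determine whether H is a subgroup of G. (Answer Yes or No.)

|H| = 4 does not divide |G| = 18, so by Lagrange H is not a subgroup.

No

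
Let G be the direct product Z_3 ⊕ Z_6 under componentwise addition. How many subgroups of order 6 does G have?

4

|G| = 18 and 6 | 18, so subgroups of order 6 are possible by Lagrange.
The subgroups of order 6 are: {(0,0), (0,1), (0,2), (0,3), (0,4), (0,5)}; {(0,0), (0,3), (1,0), (1,3), (2,0), (2,3)}; {(0,0), (0,3), (1,1), (1,4), (2,2), (2,5)}; {(0,0), (0,3), (1,2), (1,5), (2,1), (2,4)}.
So G has 4 subgroups of order 6.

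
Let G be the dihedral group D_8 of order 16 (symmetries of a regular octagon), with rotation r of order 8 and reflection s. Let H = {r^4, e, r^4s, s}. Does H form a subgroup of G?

|H| = 4 divides |G| = 16, consistent with Lagrange.
H contains the identity, every element's inverse is in H, and H is closed under ·: it is a subgroup.

Yes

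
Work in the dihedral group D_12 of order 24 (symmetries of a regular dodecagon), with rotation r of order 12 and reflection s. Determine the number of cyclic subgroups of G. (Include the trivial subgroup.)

Group the elements of G by the cyclic subgroup they generate; each cyclic subgroup of order d accounts for φ(d) elements.
Cyclic subgroups by order — order 1: 1; order 2: 13; order 3: 1; order 4: 1; order 6: 1; order 12: 1.
Total: 18.

18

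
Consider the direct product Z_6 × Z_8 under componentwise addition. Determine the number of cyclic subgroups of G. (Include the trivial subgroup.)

16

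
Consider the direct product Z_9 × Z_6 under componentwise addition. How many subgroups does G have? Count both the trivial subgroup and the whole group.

20

|G| = 54, so by Lagrange every subgroup order divides 54. Divisors: 1, 2, 3, 6, 9, 18, 27, 54.
Subgroups by order — order 1: 1; order 2: 1; order 3: 4; order 6: 4; order 9: 4; order 18: 4; order 27: 1; order 54: 1.
Total: 1 + 1 + 4 + 4 + 4 + 4 + 1 + 1 = 20.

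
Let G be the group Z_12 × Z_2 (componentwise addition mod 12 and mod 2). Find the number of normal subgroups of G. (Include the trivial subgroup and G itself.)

G is abelian, so every subgroup is normal.
G has 16 subgroups in total, hence 16 normal subgroups.

16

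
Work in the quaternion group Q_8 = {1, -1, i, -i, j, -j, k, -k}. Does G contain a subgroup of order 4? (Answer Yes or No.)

Yes

4 | 8. A subgroup of order 4 is {1, -1, i, -i}.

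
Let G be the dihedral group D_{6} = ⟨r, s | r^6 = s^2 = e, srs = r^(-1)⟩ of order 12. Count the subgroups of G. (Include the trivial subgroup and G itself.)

16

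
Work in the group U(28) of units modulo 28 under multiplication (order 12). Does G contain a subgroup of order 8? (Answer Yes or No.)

8 does not divide |G| = 12, so by Lagrange no subgroup of order 8 exists.

No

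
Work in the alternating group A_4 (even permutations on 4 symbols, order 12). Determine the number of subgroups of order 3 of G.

4

|G| = 12 and 3 | 12, so subgroups of order 3 are possible by Lagrange.
The subgroups of order 3 are: {e, (1 2 3), (1 3 2)}; {e, (1 2 4), (1 4 2)}; {e, (1 3 4), (1 4 3)}; {e, (2 3 4), (2 4 3)}.
So G has 4 subgroups of order 3.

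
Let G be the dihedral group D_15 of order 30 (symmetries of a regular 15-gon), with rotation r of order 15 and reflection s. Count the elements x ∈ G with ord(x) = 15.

8

The elements of order 15 are: r, r^2, r^4, r^7, r^8, r^11, r^13, r^14.
That's 8.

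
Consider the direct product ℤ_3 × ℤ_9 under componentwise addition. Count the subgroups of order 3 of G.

4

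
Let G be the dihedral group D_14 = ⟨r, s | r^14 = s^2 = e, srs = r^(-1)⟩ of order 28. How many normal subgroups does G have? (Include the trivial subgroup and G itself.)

7

G has 28 subgroups. Checking conjugation-invariance by order — order 1: 1/1 normal; order 2: 1/15 normal; order 4: 0/7 normal; order 7: 1/1 normal; order 14: 3/3 normal; order 28: 1/1 normal.
Total normal subgroups: 7.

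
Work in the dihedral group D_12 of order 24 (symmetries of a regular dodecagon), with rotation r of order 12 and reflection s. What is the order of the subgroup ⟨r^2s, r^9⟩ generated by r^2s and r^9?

|⟨r^2s⟩| = 2 and |⟨r^9⟩| = 4, so |H| is a multiple of lcm(2, 4) = 4 and divides |G| = 24.
Closing under the operation: H = {e, r^3, r^6, r^9, r^2s, r^5s, r^8s, r^11s}, so |H| = 8.

8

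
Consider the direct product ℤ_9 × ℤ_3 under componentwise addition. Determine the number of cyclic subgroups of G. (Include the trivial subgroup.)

8

A cyclic subgroup of order d is generated by each of its φ(d) elements of order d, so the cyclic subgroups of order d number (#elements of order d)/φ(d).
Cyclic subgroups by order — order 1: 1; order 3: 4; order 9: 3.
Total: 8.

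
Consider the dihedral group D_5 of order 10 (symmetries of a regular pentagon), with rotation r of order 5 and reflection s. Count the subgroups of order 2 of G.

5

|G| = 10 and 2 | 10, so subgroups of order 2 are possible by Lagrange.
The subgroups of order 2 are: {e, r^2s}; {e, r^3s}; {e, r^4s}; {e, rs}; … (5 in all).
So G has 5 subgroups of order 2.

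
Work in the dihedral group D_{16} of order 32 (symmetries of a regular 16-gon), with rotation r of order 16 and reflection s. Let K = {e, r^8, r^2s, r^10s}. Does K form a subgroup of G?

|K| = 4 divides |G| = 32, consistent with Lagrange.
K contains the identity, every element's inverse is in K, and K is closed under ·: it is a subgroup.

Yes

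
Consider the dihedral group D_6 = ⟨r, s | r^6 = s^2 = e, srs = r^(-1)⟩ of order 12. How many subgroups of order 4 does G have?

3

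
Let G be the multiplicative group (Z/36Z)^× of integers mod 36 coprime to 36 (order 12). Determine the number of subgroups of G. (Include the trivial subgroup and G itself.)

|G| = 12, so by Lagrange every subgroup order divides 12. Divisors: 1, 2, 3, 4, 6, 12.
Subgroups by order — order 1: 1; order 2: 3; order 3: 1; order 4: 1; order 6: 3; order 12: 1.
Total: 1 + 3 + 1 + 1 + 3 + 1 = 10.

10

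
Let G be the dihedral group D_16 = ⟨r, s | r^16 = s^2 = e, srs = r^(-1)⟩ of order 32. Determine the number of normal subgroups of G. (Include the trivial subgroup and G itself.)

8

G has 36 subgroups. Checking conjugation-invariance by order — order 1: 1/1 normal; order 2: 1/17 normal; order 4: 1/9 normal; order 8: 1/5 normal; order 16: 3/3 normal; order 32: 1/1 normal.
Total normal subgroups: 8.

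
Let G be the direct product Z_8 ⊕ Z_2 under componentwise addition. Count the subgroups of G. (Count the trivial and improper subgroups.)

|G| = 16, so by Lagrange every subgroup order divides 16. Divisors: 1, 2, 4, 8, 16.
Subgroups by order — order 1: 1; order 2: 3; order 4: 3; order 8: 3; order 16: 1.
Total: 1 + 3 + 3 + 3 + 1 = 11.

11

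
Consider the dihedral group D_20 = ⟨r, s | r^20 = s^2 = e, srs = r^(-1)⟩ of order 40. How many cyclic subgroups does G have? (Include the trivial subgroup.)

26

Group the elements of G by the cyclic subgroup they generate; each cyclic subgroup of order d accounts for φ(d) elements.
Cyclic subgroups by order — order 1: 1; order 2: 21; order 4: 1; order 5: 1; order 10: 1; order 20: 1.
Total: 26.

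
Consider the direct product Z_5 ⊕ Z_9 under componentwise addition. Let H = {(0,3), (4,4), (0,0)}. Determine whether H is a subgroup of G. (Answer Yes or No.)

(4,4) ∈ H but its inverse (1,5) ∉ H, so H is not a subgroup.

No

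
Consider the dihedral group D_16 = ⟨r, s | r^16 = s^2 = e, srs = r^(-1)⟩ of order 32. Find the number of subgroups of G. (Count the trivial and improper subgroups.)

36

|G| = 32, so by Lagrange every subgroup order divides 32. Divisors: 1, 2, 4, 8, 16, 32.
Subgroups by order — order 1: 1; order 2: 17; order 4: 9; order 8: 5; order 16: 3; order 32: 1.
Total: 1 + 17 + 9 + 5 + 3 + 1 = 36.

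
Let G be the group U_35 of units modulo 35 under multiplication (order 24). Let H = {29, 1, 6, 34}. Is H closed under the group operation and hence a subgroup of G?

Yes

|H| = 4 divides |G| = 24, consistent with Lagrange.
H contains the identity, every element's inverse is in H, and H is closed under ·: it is a subgroup.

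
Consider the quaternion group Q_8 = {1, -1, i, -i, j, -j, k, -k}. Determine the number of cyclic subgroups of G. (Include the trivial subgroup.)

5

Group the elements of G by the cyclic subgroup they generate; each cyclic subgroup of order d accounts for φ(d) elements.
Cyclic subgroups by order — order 1: 1; order 2: 1; order 4: 3.
Total: 5.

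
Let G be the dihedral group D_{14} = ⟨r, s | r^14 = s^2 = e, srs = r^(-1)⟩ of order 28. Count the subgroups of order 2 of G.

15

|G| = 28 and 2 | 28, so subgroups of order 2 are possible by Lagrange.
The subgroups of order 2 are: {e, r^10s}; {e, r^11s}; {e, r^12s}; {e, r^13s}; … (15 in all).
So G has 15 subgroups of order 2.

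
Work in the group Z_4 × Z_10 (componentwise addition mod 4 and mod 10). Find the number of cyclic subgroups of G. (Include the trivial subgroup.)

12

Each element a generates a cyclic subgroup ⟨a⟩; distinct elements may generate the same one (a cyclic group of order d has φ(d) generators).
Cyclic subgroups by order — order 1: 1; order 2: 3; order 4: 2; order 5: 1; order 10: 3; order 20: 2.
Total: 12.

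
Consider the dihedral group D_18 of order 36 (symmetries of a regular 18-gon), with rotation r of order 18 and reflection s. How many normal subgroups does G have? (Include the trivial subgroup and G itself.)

G has 45 subgroups. Checking conjugation-invariance by order — order 1: 1/1 normal; order 2: 1/19 normal; order 3: 1/1 normal; order 4: 0/9 normal; order 6: 1/7 normal; order 9: 1/1 normal; order 12: 0/3 normal; order 18: 3/3 normal; order 36: 1/1 normal.
Total normal subgroups: 9.

9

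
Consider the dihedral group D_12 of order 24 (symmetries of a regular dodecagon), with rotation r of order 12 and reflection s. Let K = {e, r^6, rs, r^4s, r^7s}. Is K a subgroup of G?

|K| = 5 does not divide |G| = 24, so by Lagrange K is not a subgroup.

No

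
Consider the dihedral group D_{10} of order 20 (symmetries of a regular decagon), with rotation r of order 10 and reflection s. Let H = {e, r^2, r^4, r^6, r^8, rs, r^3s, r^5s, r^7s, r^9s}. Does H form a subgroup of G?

|H| = 10 divides |G| = 20, consistent with Lagrange.
H contains the identity, every element's inverse is in H, and H is closed under ·: it is a subgroup.

Yes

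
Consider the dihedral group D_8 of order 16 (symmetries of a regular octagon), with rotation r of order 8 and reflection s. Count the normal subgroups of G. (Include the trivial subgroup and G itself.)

G has 19 subgroups. Checking conjugation-invariance by order — order 1: 1/1 normal; order 2: 1/9 normal; order 4: 1/5 normal; order 8: 3/3 normal; order 16: 1/1 normal.
Total normal subgroups: 7.

7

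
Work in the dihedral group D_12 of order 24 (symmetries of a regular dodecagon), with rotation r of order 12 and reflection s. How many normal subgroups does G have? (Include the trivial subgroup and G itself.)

G has 34 subgroups. Checking conjugation-invariance by order — order 1: 1/1 normal; order 2: 1/13 normal; order 3: 1/1 normal; order 4: 1/7 normal; order 6: 1/5 normal; order 8: 0/3 normal; order 12: 3/3 normal; order 24: 1/1 normal.
Total normal subgroups: 9.

9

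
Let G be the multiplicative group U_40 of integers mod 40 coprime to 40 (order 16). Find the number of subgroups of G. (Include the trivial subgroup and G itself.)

|G| = 16, so by Lagrange every subgroup order divides 16. Divisors: 1, 2, 4, 8, 16.
Subgroups by order — order 1: 1; order 2: 7; order 4: 11; order 8: 7; order 16: 1.
Total: 1 + 7 + 11 + 7 + 1 = 27.

27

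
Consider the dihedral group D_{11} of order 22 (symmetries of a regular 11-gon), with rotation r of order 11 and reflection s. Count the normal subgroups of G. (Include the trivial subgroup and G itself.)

3

G has 14 subgroups. Checking conjugation-invariance by order — order 1: 1/1 normal; order 2: 0/11 normal; order 11: 1/1 normal; order 22: 1/1 normal.
Total normal subgroups: 3.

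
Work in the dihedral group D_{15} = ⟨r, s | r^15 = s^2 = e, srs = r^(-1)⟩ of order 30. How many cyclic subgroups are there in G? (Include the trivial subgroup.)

19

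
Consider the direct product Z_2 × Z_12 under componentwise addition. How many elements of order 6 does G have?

6

An element (a,b) has order lcm(ord(a), ord(b)); count pairs with lcm equal to 6.
Enumerating gives 6 such elements.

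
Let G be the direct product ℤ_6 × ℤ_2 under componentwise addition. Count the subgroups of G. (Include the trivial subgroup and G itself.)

10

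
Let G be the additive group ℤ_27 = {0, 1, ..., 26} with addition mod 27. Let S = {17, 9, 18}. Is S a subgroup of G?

The identity 0 ∉ S, so S is not a subgroup.

No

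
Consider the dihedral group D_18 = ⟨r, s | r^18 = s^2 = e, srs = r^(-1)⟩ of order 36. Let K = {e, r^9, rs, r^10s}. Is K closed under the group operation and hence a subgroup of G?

|K| = 4 divides |G| = 36, consistent with Lagrange.
K contains the identity, every element's inverse is in K, and K is closed under ·: it is a subgroup.

Yes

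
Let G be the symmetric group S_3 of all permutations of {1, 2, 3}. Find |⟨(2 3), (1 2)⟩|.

|⟨(2 3)⟩| = 2 and |⟨(1 2)⟩| = 2, so |H| is a multiple of lcm(2, 2) = 2 and divides |G| = 6.
Closing {(2 3), (1 2)} under the group operation gives all of G, so |H| = 6.

6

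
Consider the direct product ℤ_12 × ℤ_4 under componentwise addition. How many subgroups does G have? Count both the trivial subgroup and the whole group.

|G| = 48, so by Lagrange every subgroup order divides 48. Divisors: 1, 2, 3, 4, 6, 8, 12, 16, 24, 48.
Subgroups by order — order 1: 1; order 2: 3; order 3: 1; order 4: 7; order 6: 3; order 8: 3; order 12: 7; order 16: 1; order 24: 3; order 48: 1.
Total: 1 + 3 + 1 + 7 + 3 + 3 + 7 + 1 + 3 + 1 = 30.

30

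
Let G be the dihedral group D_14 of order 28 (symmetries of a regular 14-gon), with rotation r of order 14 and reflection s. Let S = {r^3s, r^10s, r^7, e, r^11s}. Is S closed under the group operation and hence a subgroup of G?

No

|S| = 5 does not divide |G| = 28, so by Lagrange S is not a subgroup.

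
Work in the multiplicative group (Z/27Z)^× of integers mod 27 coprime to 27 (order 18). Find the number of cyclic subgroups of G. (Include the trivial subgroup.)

A cyclic subgroup of order d is generated by each of its φ(d) elements of order d, so the cyclic subgroups of order d number (#elements of order d)/φ(d).
Cyclic subgroups by order — order 1: 1; order 2: 1; order 3: 1; order 6: 1; order 9: 1; order 18: 1.
Total: 6.

6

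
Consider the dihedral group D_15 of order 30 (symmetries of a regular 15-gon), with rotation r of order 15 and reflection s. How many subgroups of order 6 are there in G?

|G| = 30 and 6 | 30, so subgroups of order 6 are possible by Lagrange.
The subgroups of order 6 are: {e, r^5, r^10, s, r^5s, r^10s}; {e, r^5, r^10, rs, r^6s, r^11s}; {e, r^5, r^10, r^2s, r^7s, r^12s}; {e, r^5, r^10, r^3s, r^8s, r^13s}; … (5 in all).
So G has 5 subgroups of order 6.

5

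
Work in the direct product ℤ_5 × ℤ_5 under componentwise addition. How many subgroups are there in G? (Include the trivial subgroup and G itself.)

|G| = 25, so by Lagrange every subgroup order divides 25. Divisors: 1, 5, 25.
Subgroups by order — order 1: 1; order 5: 6; order 25: 1.
Total: 1 + 6 + 1 = 8.

8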